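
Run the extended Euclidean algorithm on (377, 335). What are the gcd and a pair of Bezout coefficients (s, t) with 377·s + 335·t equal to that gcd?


Euclidean algorithm on (377, 335) — divide until remainder is 0:
  377 = 1 · 335 + 42
  335 = 7 · 42 + 41
  42 = 1 · 41 + 1
  41 = 41 · 1 + 0
gcd(377, 335) = 1.
Track Bezout coefficients alongside the remainders: start with r₀ = 377 = a·1 + b·0 (s = 1, t = 0) and r₁ = 335 = a·0 + b·1 (s = 0, t = 1); each new remainder r_{k+1} = r_{k-1} − q_k·r_k inherits s_{k+1} = s_{k-1} − q_k·s_k, t_{k+1} = t_{k-1} − q_k·t_k, so r_k = a·s_k + b·t_k at every step:
  q = 1: r = 42, s = 1 − 1·0 = 1, t = 0 − 1·1 = -1  (check: 377·1 + 335·(-1) = 42)
  q = 7: r = 41, s = 0 − 7·1 = -7, t = 1 − 7·(-1) = 8  (check: 377·(-7) + 335·8 = 41)
  q = 1: r = 1, s = 1 − 1·(-7) = 8, t = -1 − 1·8 = -9  (check: 377·8 + 335·(-9) = 1)
The row with r = 1 (the gcd) gives the Bezout coefficients s = 8, t = -9.
Result: 377 · (8) + 335 · (-9) = 1.

gcd(377, 335) = 1; s = 8, t = -9 (check: 377·8 + 335·(-9) = 1).


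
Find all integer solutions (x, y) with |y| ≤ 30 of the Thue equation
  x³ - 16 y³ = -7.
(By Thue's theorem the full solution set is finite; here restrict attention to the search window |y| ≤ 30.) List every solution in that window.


The equation is x³ - 16y³ = -7. For fixed y, x³ = 16·y³ − 7, so a solution requires the RHS to be a perfect cube.
Strategy: iterate y from -30 to 30, compute RHS = 16·y³ − 7, and check whether it is a (positive or negative) perfect cube.
Check small values of y:
  y = 0: RHS = -7 is not a perfect cube.
  y = 1: RHS = 9 is not a perfect cube.
  y = -1: RHS = -23 is not a perfect cube.
  y = 2: RHS = 121 is not a perfect cube.
  y = -2: RHS = -135 is not a perfect cube.
  y = 3: RHS = 425 is not a perfect cube.
  y = -3: RHS = -439 is not a perfect cube.
Continuing the search up to |y| = 30 finds no solutions either.
No (x, y) in the scanned range satisfies the equation.

No integer solutions with |y| ≤ 30.


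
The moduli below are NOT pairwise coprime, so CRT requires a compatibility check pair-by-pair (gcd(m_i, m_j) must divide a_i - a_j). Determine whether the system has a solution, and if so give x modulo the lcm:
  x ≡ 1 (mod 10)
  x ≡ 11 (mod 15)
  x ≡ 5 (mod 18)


Moduli 10, 15, 18 are not pairwise coprime, so CRT works modulo lcm(m_i) when all pairwise compatibility conditions hold.
Pairwise compatibility: gcd(m_i, m_j) must divide a_i - a_j for every pair.
Merge one congruence at a time:
  Start: x ≡ 1 (mod 10).
  Combine with x ≡ 11 (mod 15): gcd(10, 15) = 5; 11 - 1 = 10, which IS divisible by 5, so compatible.
    Write x = 1 + 10·t and substitute into x ≡ 11 (mod 15): 10·t ≡ 11 − 1 = 10 (mod 15).
    Divide the congruence (and modulus) by g = 5: 2·t ≡ 2 (mod 3).
    The inverse of 2 mod 3 is 2 (since 2·2 = 4 = 1·3 + 1), so t ≡ 2·2 = 4 ≡ 1 (mod 3).
    Then x = 1 + 10·1 = 11, valid modulo lcm(10, 15) = 30: x ≡ 11 (mod 30).
  Combine with x ≡ 5 (mod 18): gcd(30, 18) = 6; 5 - 11 = -6, which IS divisible by 6, so compatible.
    Write x = 11 + 30·t and substitute into x ≡ 5 (mod 18): 30·t ≡ 5 − 11 = -6 (mod 18).
    Divide the congruence (and modulus) by g = 6: 5·t ≡ -1 (mod 3).
    Reduce coefficients mod 3: 2·t ≡ 2 (mod 3).
    The inverse of 2 mod 3 is 2 (since 2·2 = 4 = 1·3 + 1), so t ≡ 2·2 = 4 ≡ 1 (mod 3).
    Then x = 11 + 30·1 = 41, valid modulo lcm(30, 18) = 90: x ≡ 41 (mod 90).
Verify: 41 mod 10 = 1, 41 mod 15 = 11, 41 mod 18 = 5.

x ≡ 41 (mod 90).


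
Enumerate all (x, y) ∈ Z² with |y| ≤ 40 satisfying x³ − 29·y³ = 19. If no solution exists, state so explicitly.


The equation is x³ - 29y³ = 19. For fixed y, x³ = 29·y³ + 19, so a solution requires the RHS to be a perfect cube.
Strategy: iterate y from -40 to 40, compute RHS = 29·y³ + 19, and check whether it is a (positive or negative) perfect cube.
Check small values of y:
  y = 0: RHS = 19 is not a perfect cube.
  y = 1: RHS = 48 is not a perfect cube.
  y = -1: RHS = -10 is not a perfect cube.
  y = 2: RHS = 251 is not a perfect cube.
  y = -2: RHS = -213 is not a perfect cube.
  y = 3: RHS = 802 is not a perfect cube.
  y = -3: RHS = -764 is not a perfect cube.
Continuing the search up to |y| = 40 finds no solutions either.
No (x, y) in the scanned range satisfies the equation.

No integer solutions with |y| ≤ 40.


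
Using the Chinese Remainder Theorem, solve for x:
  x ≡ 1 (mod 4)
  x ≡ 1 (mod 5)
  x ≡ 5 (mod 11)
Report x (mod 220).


Moduli 4, 5, 11 are pairwise coprime; by CRT there is a unique solution modulo M = 4 · 5 · 11 = 220.
Solve pairwise, accumulating the modulus:
  Start with x ≡ 1 (mod 4).
  Combine with x ≡ 1 (mod 5): since gcd(4, 5) = 1, we get a unique residue mod 20.
    Write x = 1 + 4·t and substitute into x ≡ 1 (mod 5): 4·t ≡ 1 − 1 = 0 (mod 5).
    The inverse of 4 mod 5 is 4 (since 4·4 = 16 = 3·5 + 1), so t ≡ 4·0 = 0 ≡ 0 (mod 5).
    Then x = 1 + 4·0 = 1, valid modulo lcm(4, 5) = 20: x ≡ 1 (mod 20).
  Combine with x ≡ 5 (mod 11): since gcd(20, 11) = 1, we get a unique residue mod 220.
    Write x = 1 + 20·t and substitute into x ≡ 5 (mod 11): 20·t ≡ 5 − 1 = 4 (mod 11).
    Reduce coefficients mod 11: 9·t ≡ 4 (mod 11).
    The inverse of 9 mod 11 is 5 (since 9·5 = 45 = 4·11 + 1), so t ≡ 5·4 = 20 ≡ 9 (mod 11).
    Then x = 1 + 20·9 = 181, valid modulo lcm(20, 11) = 220: x ≡ 181 (mod 220).
Verify: 181 mod 4 = 1 ✓, 181 mod 5 = 1 ✓, 181 mod 11 = 5 ✓.

x ≡ 181 (mod 220).


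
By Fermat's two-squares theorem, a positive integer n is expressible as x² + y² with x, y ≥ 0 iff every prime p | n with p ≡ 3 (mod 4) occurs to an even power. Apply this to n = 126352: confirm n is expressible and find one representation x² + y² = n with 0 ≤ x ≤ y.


Step 1: Factor n = 126352 = 2^4 · 53 · 149.
Step 2: Check the mod-4 condition on each prime factor: 2 = 2 (special); 53 ≡ 1 (mod 4), exponent 1; 149 ≡ 1 (mod 4), exponent 1.
All primes ≡ 3 (mod 4) appear to even exponent (or don't appear), so by the two-squares theorem n IS expressible as a sum of two squares.
Step 3: Build a representation. Group n = k² · m with k = 4 and m = 53 · 149 = 7897 (a product of primes ≡ 1 (mod 4)); a representation of m scales to one of n via (k·x)² + (k·y)² = k²(x² + y²). Each prime p ≡ 1 (mod 4) is itself a sum of two squares; find a² by testing p − a² for a perfect square:
  53: 53 − 1² = 52, 53 − 2² = 49 = 7² ⇒ 53 = 2² + 7².
  149: 149 − 1² = 148, 149 − 2² = 145, 149 − 3² = 140, 149 − 4² = 133, 149 − 5² = 124, 149 − 6² = 113, 149 − 7² = 100 = 10² ⇒ 149 = 7² + 10².
  Combine using the Brahmagupta–Fibonacci identity (a² + b²)(c² + d²) = (ac − bd)² + (ad + bc)² = (ac + bd)² + (ad − bc)²:
  53 · 149 = 7897: from (2² + 7²)(7² + 10²), take (2·7 − 7·10, 2·10 + 7·7) = (14 − 70, 20 + 49) = (-56, 69); dropping signs (only squares matter) gives (56, 69); check 56² + 69² = 3136 + 4761 = 7897 ✓.
  Scale by k = 4: (4·56, 4·69) = (224, 276).
Step 4: Order so x ≤ y and verify: 224² + 276² = 50176 + 76176 = 126352 = n. ✓

n = 126352 = 224² + 276² (one valid representation with x ≤ y).


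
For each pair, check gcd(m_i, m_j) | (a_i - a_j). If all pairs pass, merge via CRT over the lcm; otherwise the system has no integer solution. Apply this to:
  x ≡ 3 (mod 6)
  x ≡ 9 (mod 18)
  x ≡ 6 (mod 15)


Moduli 6, 18, 15 are not pairwise coprime, so CRT works modulo lcm(m_i) when all pairwise compatibility conditions hold.
Pairwise compatibility: gcd(m_i, m_j) must divide a_i - a_j for every pair.
Merge one congruence at a time:
  Start: x ≡ 3 (mod 6).
  Combine with x ≡ 9 (mod 18): gcd(6, 18) = 6; 9 - 3 = 6, which IS divisible by 6, so compatible.
    Write x = 3 + 6·t and substitute into x ≡ 9 (mod 18): 6·t ≡ 9 − 3 = 6 (mod 18).
    Divide the congruence (and modulus) by g = 6: 1·t ≡ 1 (mod 3).
    So t ≡ 1 (mod 3).
    Then x = 3 + 6·1 = 9, valid modulo lcm(6, 18) = 18: x ≡ 9 (mod 18).
  Combine with x ≡ 6 (mod 15): gcd(18, 15) = 3; 6 - 9 = -3, which IS divisible by 3, so compatible.
    Write x = 9 + 18·t and substitute into x ≡ 6 (mod 15): 18·t ≡ 6 − 9 = -3 (mod 15).
    Divide the congruence (and modulus) by g = 3: 6·t ≡ -1 (mod 5).
    Reduce coefficients mod 5: 1·t ≡ 4 (mod 5).
    So t ≡ 4 (mod 5).
    Then x = 9 + 18·4 = 81, valid modulo lcm(18, 15) = 90: x ≡ 81 (mod 90).
Verify: 81 mod 6 = 3, 81 mod 18 = 9, 81 mod 15 = 6.

x ≡ 81 (mod 90).


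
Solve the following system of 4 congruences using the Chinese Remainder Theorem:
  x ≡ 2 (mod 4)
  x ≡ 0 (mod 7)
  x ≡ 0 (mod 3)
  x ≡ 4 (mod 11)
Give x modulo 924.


Product of moduli M = 4 · 7 · 3 · 11 = 924.
Merge one congruence at a time:
  Start: x ≡ 2 (mod 4).
  Combine with x ≡ 0 (mod 7); new modulus lcm = 28.
    Write x = 2 + 4·t and substitute into x ≡ 0 (mod 7): 4·t ≡ 0 − 2 = -2 (mod 7).
    Reduce coefficients mod 7: 4·t ≡ 5 (mod 7).
    The inverse of 4 mod 7 is 2 (since 4·2 = 8 = 1·7 + 1), so t ≡ 2·5 = 10 ≡ 3 (mod 7).
    Then x = 2 + 4·3 = 14, valid modulo lcm(4, 7) = 28: x ≡ 14 (mod 28).
  Combine with x ≡ 0 (mod 3); new modulus lcm = 84.
    Write x = 14 + 28·t and substitute into x ≡ 0 (mod 3): 28·t ≡ 0 − 14 = -14 (mod 3).
    Reduce coefficients mod 3: 1·t ≡ 1 (mod 3).
    So t ≡ 1 (mod 3).
    Then x = 14 + 28·1 = 42, valid modulo lcm(28, 3) = 84: x ≡ 42 (mod 84).
  Combine with x ≡ 4 (mod 11); new modulus lcm = 924.
    Write x = 42 + 84·t and substitute into x ≡ 4 (mod 11): 84·t ≡ 4 − 42 = -38 (mod 11).
    Reduce coefficients mod 11: 7·t ≡ 6 (mod 11).
    The inverse of 7 mod 11 is 8 (since 7·8 = 56 = 5·11 + 1), so t ≡ 8·6 = 48 ≡ 4 (mod 11).
    Then x = 42 + 84·4 = 378, valid modulo lcm(84, 11) = 924: x ≡ 378 (mod 924).
Verify against each original: 378 mod 4 = 2, 378 mod 7 = 0, 378 mod 3 = 0, 378 mod 11 = 4.

x ≡ 378 (mod 924).


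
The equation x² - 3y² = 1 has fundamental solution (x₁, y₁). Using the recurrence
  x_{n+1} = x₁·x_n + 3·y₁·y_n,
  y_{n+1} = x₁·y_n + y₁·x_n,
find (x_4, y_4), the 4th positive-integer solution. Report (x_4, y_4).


Step 1: Find the fundamental solution (x₁, y₁) of x² - 3y² = 1.
  Expand √3 as a continued fraction. a₀ = ⌊√3⌋ = 1; iterate m_{k+1} = d_k·a_k − m_k, d_{k+1} = (3 − m_{k+1}²)/d_k, a_{k+1} = ⌊(a₀ + m_{k+1})/d_{k+1}⌋ (starting m₀ = 0, d₀ = 1), with convergents p_k = a_k·p_{k-1} + p_{k-2}, q_k = a_k·q_{k-1} + q_{k-2} (p₋₁ = 1, q₋₁ = 0):
  k = 0: a₀ = 1; p₀/q₀ = 1/1; p₀² − 3·q₀² = 1 − 3 = -2.
  k = 1: m = 1, d = 2, a = ⌊(1 + 1)/2⌋ = 1; p/q = (1·1 + 1)/(1·1 + 0) = 2/1; p² − 3·q² = 4 − 3 = 1.
  The first convergent with p² − 3·q² = 1 gives the fundamental solution (x₁, y₁) = (2, 1).
Step 2: Apply the recurrence (x_{n+1}, y_{n+1}) = (x₁x_n + 3y₁y_n, x₁y_n + y₁x_n) repeatedly.
  From (x_1, y_1) = (2, 1): x_2 = 2·2 + 3·1·1 = 7; y_2 = 2·1 + 1·2 = 4.
  From (x_2, y_2) = (7, 4): x_3 = 2·7 + 3·1·4 = 26; y_3 = 2·4 + 1·7 = 15.
  From (x_3, y_3) = (26, 15): x_4 = 2·26 + 3·1·15 = 97; y_4 = 2·15 + 1·26 = 56.
Step 3: Verify x_4² - 3·y_4² = 9409 - 9408 = 1 (should be 1). ✓

(x_1, y_1) = (2, 1); (x_4, y_4) = (97, 56).


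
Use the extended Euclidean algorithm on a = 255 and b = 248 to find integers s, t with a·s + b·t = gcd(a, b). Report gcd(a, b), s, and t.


Euclidean algorithm on (255, 248) — divide until remainder is 0:
  255 = 1 · 248 + 7
  248 = 35 · 7 + 3
  7 = 2 · 3 + 1
  3 = 3 · 1 + 0
gcd(255, 248) = 1.
Track Bezout coefficients alongside the remainders: start with r₀ = 255 = a·1 + b·0 (s = 1, t = 0) and r₁ = 248 = a·0 + b·1 (s = 0, t = 1); each new remainder r_{k+1} = r_{k-1} − q_k·r_k inherits s_{k+1} = s_{k-1} − q_k·s_k, t_{k+1} = t_{k-1} − q_k·t_k, so r_k = a·s_k + b·t_k at every step:
  q = 1: r = 7, s = 1 − 1·0 = 1, t = 0 − 1·1 = -1  (check: 255·1 + 248·(-1) = 7)
  q = 35: r = 3, s = 0 − 35·1 = -35, t = 1 − 35·(-1) = 36  (check: 255·(-35) + 248·36 = 3)
  q = 2: r = 1, s = 1 − 2·(-35) = 71, t = -1 − 2·36 = -73  (check: 255·71 + 248·(-73) = 1)
The row with r = 1 (the gcd) gives the Bezout coefficients s = 71, t = -73.
Result: 255 · (71) + 248 · (-73) = 1.

gcd(255, 248) = 1; s = 71, t = -73 (check: 255·71 + 248·(-73) = 1).


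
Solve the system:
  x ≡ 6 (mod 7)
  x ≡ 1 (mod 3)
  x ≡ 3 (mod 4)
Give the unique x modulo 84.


Moduli 7, 3, 4 are pairwise coprime; by CRT there is a unique solution modulo M = 7 · 3 · 4 = 84.
Solve pairwise, accumulating the modulus:
  Start with x ≡ 6 (mod 7).
  Combine with x ≡ 1 (mod 3): since gcd(7, 3) = 1, we get a unique residue mod 21.
    Write x = 6 + 7·t and substitute into x ≡ 1 (mod 3): 7·t ≡ 1 − 6 = -5 (mod 3).
    Reduce coefficients mod 3: 1·t ≡ 1 (mod 3).
    So t ≡ 1 (mod 3).
    Then x = 6 + 7·1 = 13, valid modulo lcm(7, 3) = 21: x ≡ 13 (mod 21).
  Combine with x ≡ 3 (mod 4): since gcd(21, 4) = 1, we get a unique residue mod 84.
    Write x = 13 + 21·t and substitute into x ≡ 3 (mod 4): 21·t ≡ 3 − 13 = -10 (mod 4).
    Reduce coefficients mod 4: 1·t ≡ 2 (mod 4).
    So t ≡ 2 (mod 4).
    Then x = 13 + 21·2 = 55, valid modulo lcm(21, 4) = 84: x ≡ 55 (mod 84).
Verify: 55 mod 7 = 6 ✓, 55 mod 3 = 1 ✓, 55 mod 4 = 3 ✓.

x ≡ 55 (mod 84).


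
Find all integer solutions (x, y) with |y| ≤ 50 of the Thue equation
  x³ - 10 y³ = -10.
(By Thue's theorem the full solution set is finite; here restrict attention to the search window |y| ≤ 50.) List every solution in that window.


The equation is x³ - 10y³ = -10. For fixed y, x³ = 10·y³ − 10, so a solution requires the RHS to be a perfect cube.
Strategy: iterate y from -50 to 50, compute RHS = 10·y³ − 10, and check whether it is a (positive or negative) perfect cube.
Check small values of y:
  y = 0: RHS = -10 is not a perfect cube.
  y = 1: RHS = 0 = (0)³ ⇒ x = 0 works.
  y = -1: RHS = -20 is not a perfect cube.
  y = 2: RHS = 70 is not a perfect cube.
  y = -2: RHS = -90 is not a perfect cube.
  y = 3: RHS = 260 is not a perfect cube.
  y = -3: RHS = -280 is not a perfect cube.
Continuing the search up to |y| = 50 finds no further solutions beyond those listed.
Collected solutions: (0, 1).

Solutions (with |y| ≤ 50): (0, 1).


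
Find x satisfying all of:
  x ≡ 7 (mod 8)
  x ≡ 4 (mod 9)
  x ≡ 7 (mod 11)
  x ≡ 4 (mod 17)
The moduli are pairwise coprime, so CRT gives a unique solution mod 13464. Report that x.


Product of moduli M = 8 · 9 · 11 · 17 = 13464.
Merge one congruence at a time:
  Start: x ≡ 7 (mod 8).
  Combine with x ≡ 4 (mod 9); new modulus lcm = 72.
    Write x = 7 + 8·t and substitute into x ≡ 4 (mod 9): 8·t ≡ 4 − 7 = -3 (mod 9).
    Reduce coefficients mod 9: 8·t ≡ 6 (mod 9).
    The inverse of 8 mod 9 is 8 (since 8·8 = 64 = 7·9 + 1), so t ≡ 8·6 = 48 ≡ 3 (mod 9).
    Then x = 7 + 8·3 = 31, valid modulo lcm(8, 9) = 72: x ≡ 31 (mod 72).
  Combine with x ≡ 7 (mod 11); new modulus lcm = 792.
    Write x = 31 + 72·t and substitute into x ≡ 7 (mod 11): 72·t ≡ 7 − 31 = -24 (mod 11).
    Reduce coefficients mod 11: 6·t ≡ 9 (mod 11).
    The inverse of 6 mod 11 is 2 (since 6·2 = 12 = 1·11 + 1), so t ≡ 2·9 = 18 ≡ 7 (mod 11).
    Then x = 31 + 72·7 = 535, valid modulo lcm(72, 11) = 792: x ≡ 535 (mod 792).
  Combine with x ≡ 4 (mod 17); new modulus lcm = 13464.
    Write x = 535 + 792·t and substitute into x ≡ 4 (mod 17): 792·t ≡ 4 − 535 = -531 (mod 17).
    Reduce coefficients mod 17: 10·t ≡ 13 (mod 17).
    The inverse of 10 mod 17 is 12 (since 10·12 = 120 = 7·17 + 1), so t ≡ 12·13 = 156 ≡ 3 (mod 17).
    Then x = 535 + 792·3 = 2911, valid modulo lcm(792, 17) = 13464: x ≡ 2911 (mod 13464).
Verify against each original: 2911 mod 8 = 7, 2911 mod 9 = 4, 2911 mod 11 = 7, 2911 mod 17 = 4.

x ≡ 2911 (mod 13464).


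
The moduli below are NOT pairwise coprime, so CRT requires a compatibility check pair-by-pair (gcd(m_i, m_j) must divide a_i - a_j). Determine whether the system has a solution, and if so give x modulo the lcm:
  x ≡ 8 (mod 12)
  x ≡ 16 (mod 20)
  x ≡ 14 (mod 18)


Moduli 12, 20, 18 are not pairwise coprime, so CRT works modulo lcm(m_i) when all pairwise compatibility conditions hold.
Pairwise compatibility: gcd(m_i, m_j) must divide a_i - a_j for every pair.
Merge one congruence at a time:
  Start: x ≡ 8 (mod 12).
  Combine with x ≡ 16 (mod 20): gcd(12, 20) = 4; 16 - 8 = 8, which IS divisible by 4, so compatible.
    Write x = 8 + 12·t and substitute into x ≡ 16 (mod 20): 12·t ≡ 16 − 8 = 8 (mod 20).
    Divide the congruence (and modulus) by g = 4: 3·t ≡ 2 (mod 5).
    The inverse of 3 mod 5 is 2 (since 3·2 = 6 = 1·5 + 1), so t ≡ 2·2 = 4 ≡ 4 (mod 5).
    Then x = 8 + 12·4 = 56, valid modulo lcm(12, 20) = 60: x ≡ 56 (mod 60).
  Combine with x ≡ 14 (mod 18): gcd(60, 18) = 6; 14 - 56 = -42, which IS divisible by 6, so compatible.
    Write x = 56 + 60·t and substitute into x ≡ 14 (mod 18): 60·t ≡ 14 − 56 = -42 (mod 18).
    Divide the congruence (and modulus) by g = 6: 10·t ≡ -7 (mod 3).
    Reduce coefficients mod 3: 1·t ≡ 2 (mod 3).
    So t ≡ 2 (mod 3).
    Then x = 56 + 60·2 = 176, valid modulo lcm(60, 18) = 180: x ≡ 176 (mod 180).
Verify: 176 mod 12 = 8, 176 mod 20 = 16, 176 mod 18 = 14.

x ≡ 176 (mod 180).


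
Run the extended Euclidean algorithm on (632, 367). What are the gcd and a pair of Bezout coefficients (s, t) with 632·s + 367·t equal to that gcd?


Euclidean algorithm on (632, 367) — divide until remainder is 0:
  632 = 1 · 367 + 265
  367 = 1 · 265 + 102
  265 = 2 · 102 + 61
  102 = 1 · 61 + 41
  61 = 1 · 41 + 20
  41 = 2 · 20 + 1
  20 = 20 · 1 + 0
gcd(632, 367) = 1.
Track Bezout coefficients alongside the remainders: start with r₀ = 632 = a·1 + b·0 (s = 1, t = 0) and r₁ = 367 = a·0 + b·1 (s = 0, t = 1); each new remainder r_{k+1} = r_{k-1} − q_k·r_k inherits s_{k+1} = s_{k-1} − q_k·s_k, t_{k+1} = t_{k-1} − q_k·t_k, so r_k = a·s_k + b·t_k at every step:
  q = 1: r = 265, s = 1 − 1·0 = 1, t = 0 − 1·1 = -1  (check: 632·1 + 367·(-1) = 265)
  q = 1: r = 102, s = 0 − 1·1 = -1, t = 1 − 1·(-1) = 2  (check: 632·(-1) + 367·2 = 102)
  q = 2: r = 61, s = 1 − 2·(-1) = 3, t = -1 − 2·2 = -5  (check: 632·3 + 367·(-5) = 61)
  q = 1: r = 41, s = -1 − 1·3 = -4, t = 2 − 1·(-5) = 7  (check: 632·(-4) + 367·7 = 41)
  q = 1: r = 20, s = 3 − 1·(-4) = 7, t = -5 − 1·7 = -12  (check: 632·7 + 367·(-12) = 20)
  q = 2: r = 1, s = -4 − 2·7 = -18, t = 7 − 2·(-12) = 31  (check: 632·(-18) + 367·31 = 1)
The row with r = 1 (the gcd) gives the Bezout coefficients s = -18, t = 31.
Result: 632 · (-18) + 367 · (31) = 1.

gcd(632, 367) = 1; s = -18, t = 31 (check: 632·(-18) + 367·31 = 1).


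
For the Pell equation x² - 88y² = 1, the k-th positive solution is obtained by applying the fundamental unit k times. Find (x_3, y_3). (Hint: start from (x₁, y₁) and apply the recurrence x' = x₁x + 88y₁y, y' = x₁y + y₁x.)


Step 1: Find the fundamental solution (x₁, y₁) of x² - 88y² = 1.
  Expand √88 as a continued fraction. a₀ = ⌊√88⌋ = 9; iterate m_{k+1} = d_k·a_k − m_k, d_{k+1} = (88 − m_{k+1}²)/d_k, a_{k+1} = ⌊(a₀ + m_{k+1})/d_{k+1}⌋ (starting m₀ = 0, d₀ = 1), with convergents p_k = a_k·p_{k-1} + p_{k-2}, q_k = a_k·q_{k-1} + q_{k-2} (p₋₁ = 1, q₋₁ = 0):
  k = 0: a₀ = 9; p₀/q₀ = 9/1; p₀² − 88·q₀² = 81 − 88 = -7.
  k = 1: m = 9, d = 7, a = ⌊(9 + 9)/7⌋ = 2; p/q = (2·9 + 1)/(2·1 + 0) = 19/2; p² − 88·q² = 361 − 352 = 9.
  k = 2: m = 5, d = 9, a = ⌊(9 + 5)/9⌋ = 1; p/q = (1·19 + 9)/(1·2 + 1) = 28/3; p² − 88·q² = 784 − 792 = -8.
  k = 3: m = 4, d = 8, a = ⌊(9 + 4)/8⌋ = 1; p/q = (1·28 + 19)/(1·3 + 2) = 47/5; p² − 88·q² = 2209 − 2200 = 9.
  k = 4: m = 4, d = 9, a = ⌊(9 + 4)/9⌋ = 1; p/q = (1·47 + 28)/(1·5 + 3) = 75/8; p² − 88·q² = 5625 − 5632 = -7.
  k = 5: m = 5, d = 7, a = ⌊(9 + 5)/7⌋ = 2; p/q = (2·75 + 47)/(2·8 + 5) = 197/21; p² − 88·q² = 38809 − 38808 = 1.
  The first convergent with p² − 88·q² = 1 gives the fundamental solution (x₁, y₁) = (197, 21).
Step 2: Apply the recurrence (x_{n+1}, y_{n+1}) = (x₁x_n + 88y₁y_n, x₁y_n + y₁x_n) repeatedly.
  From (x_1, y_1) = (197, 21): x_2 = 197·197 + 88·21·21 = 77617; y_2 = 197·21 + 21·197 = 8274.
  From (x_2, y_2) = (77617, 8274): x_3 = 197·77617 + 88·21·8274 = 30580901; y_3 = 197·8274 + 21·77617 = 3259935.
Step 3: Verify x_3² - 88·y_3² = 935191505971801 - 935191505971800 = 1 (should be 1). ✓

(x_1, y_1) = (197, 21); (x_3, y_3) = (30580901, 3259935).


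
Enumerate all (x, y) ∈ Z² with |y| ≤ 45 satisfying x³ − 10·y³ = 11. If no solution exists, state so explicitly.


The equation is x³ - 10y³ = 11. For fixed y, x³ = 10·y³ + 11, so a solution requires the RHS to be a perfect cube.
Strategy: iterate y from -45 to 45, compute RHS = 10·y³ + 11, and check whether it is a (positive or negative) perfect cube.
Check small values of y:
  y = 0: RHS = 11 is not a perfect cube.
  y = 1: RHS = 21 is not a perfect cube.
  y = -1: RHS = 1 = (1)³ ⇒ x = 1 works.
  y = 2: RHS = 91 is not a perfect cube.
  y = -2: RHS = -69 is not a perfect cube.
  y = 3: RHS = 281 is not a perfect cube.
  y = -3: RHS = -259 is not a perfect cube.
Continuing the search up to |y| = 45 finds no further solutions beyond those listed.
Collected solutions: (1, -1).

Solutions (with |y| ≤ 45): (1, -1).


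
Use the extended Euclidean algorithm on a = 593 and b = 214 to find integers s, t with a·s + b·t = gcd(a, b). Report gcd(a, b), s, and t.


Euclidean algorithm on (593, 214) — divide until remainder is 0:
  593 = 2 · 214 + 165
  214 = 1 · 165 + 49
  165 = 3 · 49 + 18
  49 = 2 · 18 + 13
  18 = 1 · 13 + 5
  13 = 2 · 5 + 3
  5 = 1 · 3 + 2
  3 = 1 · 2 + 1
  2 = 2 · 1 + 0
gcd(593, 214) = 1.
Track Bezout coefficients alongside the remainders: start with r₀ = 593 = a·1 + b·0 (s = 1, t = 0) and r₁ = 214 = a·0 + b·1 (s = 0, t = 1); each new remainder r_{k+1} = r_{k-1} − q_k·r_k inherits s_{k+1} = s_{k-1} − q_k·s_k, t_{k+1} = t_{k-1} − q_k·t_k, so r_k = a·s_k + b·t_k at every step:
  q = 2: r = 165, s = 1 − 2·0 = 1, t = 0 − 2·1 = -2  (check: 593·1 + 214·(-2) = 165)
  q = 1: r = 49, s = 0 − 1·1 = -1, t = 1 − 1·(-2) = 3  (check: 593·(-1) + 214·3 = 49)
  q = 3: r = 18, s = 1 − 3·(-1) = 4, t = -2 − 3·3 = -11  (check: 593·4 + 214·(-11) = 18)
  q = 2: r = 13, s = -1 − 2·4 = -9, t = 3 − 2·(-11) = 25  (check: 593·(-9) + 214·25 = 13)
  q = 1: r = 5, s = 4 − 1·(-9) = 13, t = -11 − 1·25 = -36  (check: 593·13 + 214·(-36) = 5)
  q = 2: r = 3, s = -9 − 2·13 = -35, t = 25 − 2·(-36) = 97  (check: 593·(-35) + 214·97 = 3)
  q = 1: r = 2, s = 13 − 1·(-35) = 48, t = -36 − 1·97 = -133  (check: 593·48 + 214·(-133) = 2)
  q = 1: r = 1, s = -35 − 1·48 = -83, t = 97 − 1·(-133) = 230  (check: 593·(-83) + 214·230 = 1)
The row with r = 1 (the gcd) gives the Bezout coefficients s = -83, t = 230.
Result: 593 · (-83) + 214 · (230) = 1.

gcd(593, 214) = 1; s = -83, t = 230 (check: 593·(-83) + 214·230 = 1).


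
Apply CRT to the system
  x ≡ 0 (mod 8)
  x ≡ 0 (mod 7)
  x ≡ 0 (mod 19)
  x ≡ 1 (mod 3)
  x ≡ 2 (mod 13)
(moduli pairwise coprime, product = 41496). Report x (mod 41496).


Product of moduli M = 8 · 7 · 19 · 3 · 13 = 41496.
Merge one congruence at a time:
  Start: x ≡ 0 (mod 8).
  Combine with x ≡ 0 (mod 7); new modulus lcm = 56.
    Write x = 0 + 8·t and substitute into x ≡ 0 (mod 7): 8·t ≡ 0 − 0 = 0 (mod 7).
    Reduce coefficients mod 7: 1·t ≡ 0 (mod 7).
    So t ≡ 0 (mod 7).
    Then x = 0 + 8·0 = 0, valid modulo lcm(8, 7) = 56: x ≡ 0 (mod 56).
  Combine with x ≡ 0 (mod 19); new modulus lcm = 1064.
    Write x = 0 + 56·t and substitute into x ≡ 0 (mod 19): 56·t ≡ 0 − 0 = 0 (mod 19).
    Reduce coefficients mod 19: 18·t ≡ 0 (mod 19).
    The inverse of 18 mod 19 is 18 (since 18·18 = 324 = 17·19 + 1), so t ≡ 18·0 = 0 ≡ 0 (mod 19).
    Then x = 0 + 56·0 = 0, valid modulo lcm(56, 19) = 1064: x ≡ 0 (mod 1064).
  Combine with x ≡ 1 (mod 3); new modulus lcm = 3192.
    Write x = 0 + 1064·t and substitute into x ≡ 1 (mod 3): 1064·t ≡ 1 − 0 = 1 (mod 3).
    Reduce coefficients mod 3: 2·t ≡ 1 (mod 3).
    The inverse of 2 mod 3 is 2 (since 2·2 = 4 = 1·3 + 1), so t ≡ 2·1 = 2 ≡ 2 (mod 3).
    Then x = 0 + 1064·2 = 2128, valid modulo lcm(1064, 3) = 3192: x ≡ 2128 (mod 3192).
  Combine with x ≡ 2 (mod 13); new modulus lcm = 41496.
    Write x = 2128 + 3192·t and substitute into x ≡ 2 (mod 13): 3192·t ≡ 2 − 2128 = -2126 (mod 13).
    Reduce coefficients mod 13: 7·t ≡ 6 (mod 13).
    The inverse of 7 mod 13 is 2 (since 7·2 = 14 = 1·13 + 1), so t ≡ 2·6 = 12 ≡ 12 (mod 13).
    Then x = 2128 + 3192·12 = 40432, valid modulo lcm(3192, 13) = 41496: x ≡ 40432 (mod 41496).
Verify against each original: 40432 mod 8 = 0, 40432 mod 7 = 0, 40432 mod 19 = 0, 40432 mod 3 = 1, 40432 mod 13 = 2.

x ≡ 40432 (mod 41496).


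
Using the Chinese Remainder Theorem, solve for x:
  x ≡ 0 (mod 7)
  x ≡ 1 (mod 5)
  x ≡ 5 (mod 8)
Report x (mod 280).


Moduli 7, 5, 8 are pairwise coprime; by CRT there is a unique solution modulo M = 7 · 5 · 8 = 280.
Solve pairwise, accumulating the modulus:
  Start with x ≡ 0 (mod 7).
  Combine with x ≡ 1 (mod 5): since gcd(7, 5) = 1, we get a unique residue mod 35.
    Write x = 0 + 7·t and substitute into x ≡ 1 (mod 5): 7·t ≡ 1 − 0 = 1 (mod 5).
    Reduce coefficients mod 5: 2·t ≡ 1 (mod 5).
    The inverse of 2 mod 5 is 3 (since 2·3 = 6 = 1·5 + 1), so t ≡ 3·1 = 3 ≡ 3 (mod 5).
    Then x = 0 + 7·3 = 21, valid modulo lcm(7, 5) = 35: x ≡ 21 (mod 35).
  Combine with x ≡ 5 (mod 8): since gcd(35, 8) = 1, we get a unique residue mod 280.
    Write x = 21 + 35·t and substitute into x ≡ 5 (mod 8): 35·t ≡ 5 − 21 = -16 (mod 8).
    Reduce coefficients mod 8: 3·t ≡ 0 (mod 8).
    The inverse of 3 mod 8 is 3 (since 3·3 = 9 = 1·8 + 1), so t ≡ 3·0 = 0 ≡ 0 (mod 8).
    Then x = 21 + 35·0 = 21, valid modulo lcm(35, 8) = 280: x ≡ 21 (mod 280).
Verify: 21 mod 7 = 0 ✓, 21 mod 5 = 1 ✓, 21 mod 8 = 5 ✓.

x ≡ 21 (mod 280).


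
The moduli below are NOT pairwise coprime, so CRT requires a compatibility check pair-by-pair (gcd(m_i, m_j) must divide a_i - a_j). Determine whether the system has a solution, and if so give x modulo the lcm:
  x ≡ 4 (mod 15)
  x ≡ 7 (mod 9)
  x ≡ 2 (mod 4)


Moduli 15, 9, 4 are not pairwise coprime, so CRT works modulo lcm(m_i) when all pairwise compatibility conditions hold.
Pairwise compatibility: gcd(m_i, m_j) must divide a_i - a_j for every pair.
Merge one congruence at a time:
  Start: x ≡ 4 (mod 15).
  Combine with x ≡ 7 (mod 9): gcd(15, 9) = 3; 7 - 4 = 3, which IS divisible by 3, so compatible.
    Write x = 4 + 15·t and substitute into x ≡ 7 (mod 9): 15·t ≡ 7 − 4 = 3 (mod 9).
    Divide the congruence (and modulus) by g = 3: 5·t ≡ 1 (mod 3).
    Reduce coefficients mod 3: 2·t ≡ 1 (mod 3).
    The inverse of 2 mod 3 is 2 (since 2·2 = 4 = 1·3 + 1), so t ≡ 2·1 = 2 ≡ 2 (mod 3).
    Then x = 4 + 15·2 = 34, valid modulo lcm(15, 9) = 45: x ≡ 34 (mod 45).
  Combine with x ≡ 2 (mod 4): gcd(45, 4) = 1; 2 - 34 = -32, which IS divisible by 1, so compatible.
    Write x = 34 + 45·t and substitute into x ≡ 2 (mod 4): 45·t ≡ 2 − 34 = -32 (mod 4).
    Reduce coefficients mod 4: 1·t ≡ 0 (mod 4).
    So t ≡ 0 (mod 4).
    Then x = 34 + 45·0 = 34, valid modulo lcm(45, 4) = 180: x ≡ 34 (mod 180).
Verify: 34 mod 15 = 4, 34 mod 9 = 7, 34 mod 4 = 2.

x ≡ 34 (mod 180).


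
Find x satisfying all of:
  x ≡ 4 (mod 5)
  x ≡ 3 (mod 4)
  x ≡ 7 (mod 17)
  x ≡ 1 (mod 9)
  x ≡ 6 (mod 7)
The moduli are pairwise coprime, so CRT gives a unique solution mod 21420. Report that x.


Product of moduli M = 5 · 4 · 17 · 9 · 7 = 21420.
Merge one congruence at a time:
  Start: x ≡ 4 (mod 5).
  Combine with x ≡ 3 (mod 4); new modulus lcm = 20.
    Write x = 4 + 5·t and substitute into x ≡ 3 (mod 4): 5·t ≡ 3 − 4 = -1 (mod 4).
    Reduce coefficients mod 4: 1·t ≡ 3 (mod 4).
    So t ≡ 3 (mod 4).
    Then x = 4 + 5·3 = 19, valid modulo lcm(5, 4) = 20: x ≡ 19 (mod 20).
  Combine with x ≡ 7 (mod 17); new modulus lcm = 340.
    Write x = 19 + 20·t and substitute into x ≡ 7 (mod 17): 20·t ≡ 7 − 19 = -12 (mod 17).
    Reduce coefficients mod 17: 3·t ≡ 5 (mod 17).
    The inverse of 3 mod 17 is 6 (since 3·6 = 18 = 1·17 + 1), so t ≡ 6·5 = 30 ≡ 13 (mod 17).
    Then x = 19 + 20·13 = 279, valid modulo lcm(20, 17) = 340: x ≡ 279 (mod 340).
  Combine with x ≡ 1 (mod 9); new modulus lcm = 3060.
    Write x = 279 + 340·t and substitute into x ≡ 1 (mod 9): 340·t ≡ 1 − 279 = -278 (mod 9).
    Reduce coefficients mod 9: 7·t ≡ 1 (mod 9).
    The inverse of 7 mod 9 is 4 (since 7·4 = 28 = 3·9 + 1), so t ≡ 4·1 = 4 ≡ 4 (mod 9).
    Then x = 279 + 340·4 = 1639, valid modulo lcm(340, 9) = 3060: x ≡ 1639 (mod 3060).
  Combine with x ≡ 6 (mod 7); new modulus lcm = 21420.
    Write x = 1639 + 3060·t and substitute into x ≡ 6 (mod 7): 3060·t ≡ 6 − 1639 = -1633 (mod 7).
    Reduce coefficients mod 7: 1·t ≡ 5 (mod 7).
    So t ≡ 5 (mod 7).
    Then x = 1639 + 3060·5 = 16939, valid modulo lcm(3060, 7) = 21420: x ≡ 16939 (mod 21420).
Verify against each original: 16939 mod 5 = 4, 16939 mod 4 = 3, 16939 mod 17 = 7, 16939 mod 9 = 1, 16939 mod 7 = 6.

x ≡ 16939 (mod 21420).


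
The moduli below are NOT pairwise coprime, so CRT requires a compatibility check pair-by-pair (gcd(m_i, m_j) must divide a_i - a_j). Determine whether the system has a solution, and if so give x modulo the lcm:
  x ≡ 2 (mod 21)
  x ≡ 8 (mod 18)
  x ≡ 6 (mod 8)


Moduli 21, 18, 8 are not pairwise coprime, so CRT works modulo lcm(m_i) when all pairwise compatibility conditions hold.
Pairwise compatibility: gcd(m_i, m_j) must divide a_i - a_j for every pair.
Merge one congruence at a time:
  Start: x ≡ 2 (mod 21).
  Combine with x ≡ 8 (mod 18): gcd(21, 18) = 3; 8 - 2 = 6, which IS divisible by 3, so compatible.
    Write x = 2 + 21·t and substitute into x ≡ 8 (mod 18): 21·t ≡ 8 − 2 = 6 (mod 18).
    Divide the congruence (and modulus) by g = 3: 7·t ≡ 2 (mod 6).
    Reduce coefficients mod 6: 1·t ≡ 2 (mod 6).
    So t ≡ 2 (mod 6).
    Then x = 2 + 21·2 = 44, valid modulo lcm(21, 18) = 126: x ≡ 44 (mod 126).
  Combine with x ≡ 6 (mod 8): gcd(126, 8) = 2; 6 - 44 = -38, which IS divisible by 2, so compatible.
    Write x = 44 + 126·t and substitute into x ≡ 6 (mod 8): 126·t ≡ 6 − 44 = -38 (mod 8).
    Divide the congruence (and modulus) by g = 2: 63·t ≡ -19 (mod 4).
    Reduce coefficients mod 4: 3·t ≡ 1 (mod 4).
    The inverse of 3 mod 4 is 3 (since 3·3 = 9 = 2·4 + 1), so t ≡ 3·1 = 3 ≡ 3 (mod 4).
    Then x = 44 + 126·3 = 422, valid modulo lcm(126, 8) = 504: x ≡ 422 (mod 504).
Verify: 422 mod 21 = 2, 422 mod 18 = 8, 422 mod 8 = 6.

x ≡ 422 (mod 504).


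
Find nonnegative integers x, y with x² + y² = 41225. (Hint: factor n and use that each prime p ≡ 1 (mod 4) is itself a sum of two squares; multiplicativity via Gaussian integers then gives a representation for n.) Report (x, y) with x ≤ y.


Step 1: Factor n = 41225 = 5^2 · 17 · 97.
Step 2: Check the mod-4 condition on each prime factor: 5 ≡ 1 (mod 4), exponent 2; 17 ≡ 1 (mod 4), exponent 1; 97 ≡ 1 (mod 4), exponent 1.
All primes ≡ 3 (mod 4) appear to even exponent (or don't appear), so by the two-squares theorem n IS expressible as a sum of two squares.
Step 3: Build a representation. Group n = k² · m with k = 5 and m = 17 · 97 = 1649 (a product of primes ≡ 1 (mod 4)); a representation of m scales to one of n via (k·x)² + (k·y)² = k²(x² + y²). Each prime p ≡ 1 (mod 4) is itself a sum of two squares; find a² by testing p − a² for a perfect square:
  17: 17 − 1² = 16 = 4² ⇒ 17 = 1² + 4².
  97: 97 − 1² = 96, 97 − 2² = 93, 97 − 3² = 88, 97 − 4² = 81 = 9² ⇒ 97 = 4² + 9².
  Combine using the Brahmagupta–Fibonacci identity (a² + b²)(c² + d²) = (ac − bd)² + (ad + bc)² = (ac + bd)² + (ad − bc)²:
  17 · 97 = 1649: from (1² + 4²)(4² + 9²), take (1·4 − 4·9, 1·9 + 4·4) = (4 − 36, 9 + 16) = (-32, 25); dropping signs (only squares matter) gives (32, 25); check 32² + 25² = 1024 + 625 = 1649 ✓.
  Scale by k = 5: (5·32, 5·25) = (160, 125).
Step 4: Order so x ≤ y and verify: 125² + 160² = 15625 + 25600 = 41225 = n. ✓

n = 41225 = 125² + 160² (one valid representation with x ≤ y).


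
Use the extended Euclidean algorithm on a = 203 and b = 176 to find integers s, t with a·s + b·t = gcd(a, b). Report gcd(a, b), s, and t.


Euclidean algorithm on (203, 176) — divide until remainder is 0:
  203 = 1 · 176 + 27
  176 = 6 · 27 + 14
  27 = 1 · 14 + 13
  14 = 1 · 13 + 1
  13 = 13 · 1 + 0
gcd(203, 176) = 1.
Track Bezout coefficients alongside the remainders: start with r₀ = 203 = a·1 + b·0 (s = 1, t = 0) and r₁ = 176 = a·0 + b·1 (s = 0, t = 1); each new remainder r_{k+1} = r_{k-1} − q_k·r_k inherits s_{k+1} = s_{k-1} − q_k·s_k, t_{k+1} = t_{k-1} − q_k·t_k, so r_k = a·s_k + b·t_k at every step:
  q = 1: r = 27, s = 1 − 1·0 = 1, t = 0 − 1·1 = -1  (check: 203·1 + 176·(-1) = 27)
  q = 6: r = 14, s = 0 − 6·1 = -6, t = 1 − 6·(-1) = 7  (check: 203·(-6) + 176·7 = 14)
  q = 1: r = 13, s = 1 − 1·(-6) = 7, t = -1 − 1·7 = -8  (check: 203·7 + 176·(-8) = 13)
  q = 1: r = 1, s = -6 − 1·7 = -13, t = 7 − 1·(-8) = 15  (check: 203·(-13) + 176·15 = 1)
The row with r = 1 (the gcd) gives the Bezout coefficients s = -13, t = 15.
Result: 203 · (-13) + 176 · (15) = 1.

gcd(203, 176) = 1; s = -13, t = 15 (check: 203·(-13) + 176·15 = 1).


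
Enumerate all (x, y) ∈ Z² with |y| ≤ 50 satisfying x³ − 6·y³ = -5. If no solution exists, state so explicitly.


The equation is x³ - 6y³ = -5. For fixed y, x³ = 6·y³ − 5, so a solution requires the RHS to be a perfect cube.
Strategy: iterate y from -50 to 50, compute RHS = 6·y³ − 5, and check whether it is a (positive or negative) perfect cube.
Check small values of y:
  y = 0: RHS = -5 is not a perfect cube.
  y = 1: RHS = 1 = (1)³ ⇒ x = 1 works.
  y = -1: RHS = -11 is not a perfect cube.
  y = 2: RHS = 43 is not a perfect cube.
  y = -2: RHS = -53 is not a perfect cube.
  y = 3: RHS = 157 is not a perfect cube.
  y = -3: RHS = -167 is not a perfect cube.
Continuing the search up to |y| = 50 finds no further solutions beyond those listed.
Collected solutions: (1, 1).

Solutions (with |y| ≤ 50): (1, 1).


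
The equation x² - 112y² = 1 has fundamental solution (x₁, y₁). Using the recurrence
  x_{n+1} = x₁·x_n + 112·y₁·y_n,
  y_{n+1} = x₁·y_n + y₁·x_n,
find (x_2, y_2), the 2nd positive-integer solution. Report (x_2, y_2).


Step 1: Find the fundamental solution (x₁, y₁) of x² - 112y² = 1.
  Expand √112 as a continued fraction. a₀ = ⌊√112⌋ = 10; iterate m_{k+1} = d_k·a_k − m_k, d_{k+1} = (112 − m_{k+1}²)/d_k, a_{k+1} = ⌊(a₀ + m_{k+1})/d_{k+1}⌋ (starting m₀ = 0, d₀ = 1), with convergents p_k = a_k·p_{k-1} + p_{k-2}, q_k = a_k·q_{k-1} + q_{k-2} (p₋₁ = 1, q₋₁ = 0):
  k = 0: a₀ = 10; p₀/q₀ = 10/1; p₀² − 112·q₀² = 100 − 112 = -12.
  k = 1: m = 10, d = 12, a = ⌊(10 + 10)/12⌋ = 1; p/q = (1·10 + 1)/(1·1 + 0) = 11/1; p² − 112·q² = 121 − 112 = 9.
  k = 2: m = 2, d = 9, a = ⌊(10 + 2)/9⌋ = 1; p/q = (1·11 + 10)/(1·1 + 1) = 21/2; p² − 112·q² = 441 − 448 = -7.
  k = 3: m = 7, d = 7, a = ⌊(10 + 7)/7⌋ = 2; p/q = (2·21 + 11)/(2·2 + 1) = 53/5; p² − 112·q² = 2809 − 2800 = 9.
  k = 4: m = 7, d = 9, a = ⌊(10 + 7)/9⌋ = 1; p/q = (1·53 + 21)/(1·5 + 2) = 74/7; p² − 112·q² = 5476 − 5488 = -12.
  k = 5: m = 2, d = 12, a = ⌊(10 + 2)/12⌋ = 1; p/q = (1·74 + 53)/(1·7 + 5) = 127/12; p² − 112·q² = 16129 − 16128 = 1.
  The first convergent with p² − 112·q² = 1 gives the fundamental solution (x₁, y₁) = (127, 12).
Step 2: Apply the recurrence (x_{n+1}, y_{n+1}) = (x₁x_n + 112y₁y_n, x₁y_n + y₁x_n) repeatedly.
  From (x_1, y_1) = (127, 12): x_2 = 127·127 + 112·12·12 = 32257; y_2 = 127·12 + 12·127 = 3048.
Step 3: Verify x_2² - 112·y_2² = 1040514049 - 1040514048 = 1 (should be 1). ✓

(x_1, y_1) = (127, 12); (x_2, y_2) = (32257, 3048).


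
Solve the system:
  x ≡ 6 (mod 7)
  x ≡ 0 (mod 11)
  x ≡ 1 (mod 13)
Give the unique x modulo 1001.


Moduli 7, 11, 13 are pairwise coprime; by CRT there is a unique solution modulo M = 7 · 11 · 13 = 1001.
Solve pairwise, accumulating the modulus:
  Start with x ≡ 6 (mod 7).
  Combine with x ≡ 0 (mod 11): since gcd(7, 11) = 1, we get a unique residue mod 77.
    Write x = 6 + 7·t and substitute into x ≡ 0 (mod 11): 7·t ≡ 0 − 6 = -6 (mod 11).
    Reduce coefficients mod 11: 7·t ≡ 5 (mod 11).
    The inverse of 7 mod 11 is 8 (since 7·8 = 56 = 5·11 + 1), so t ≡ 8·5 = 40 ≡ 7 (mod 11).
    Then x = 6 + 7·7 = 55, valid modulo lcm(7, 11) = 77: x ≡ 55 (mod 77).
  Combine with x ≡ 1 (mod 13): since gcd(77, 13) = 1, we get a unique residue mod 1001.
    Write x = 55 + 77·t and substitute into x ≡ 1 (mod 13): 77·t ≡ 1 − 55 = -54 (mod 13).
    Reduce coefficients mod 13: 12·t ≡ 11 (mod 13).
    The inverse of 12 mod 13 is 12 (since 12·12 = 144 = 11·13 + 1), so t ≡ 12·11 = 132 ≡ 2 (mod 13).
    Then x = 55 + 77·2 = 209, valid modulo lcm(77, 13) = 1001: x ≡ 209 (mod 1001).
Verify: 209 mod 7 = 6 ✓, 209 mod 11 = 0 ✓, 209 mod 13 = 1 ✓.

x ≡ 209 (mod 1001).


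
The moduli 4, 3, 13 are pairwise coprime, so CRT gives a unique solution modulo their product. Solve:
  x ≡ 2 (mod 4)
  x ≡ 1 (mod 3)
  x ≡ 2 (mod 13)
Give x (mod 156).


Moduli 4, 3, 13 are pairwise coprime; by CRT there is a unique solution modulo M = 4 · 3 · 13 = 156.
Solve pairwise, accumulating the modulus:
  Start with x ≡ 2 (mod 4).
  Combine with x ≡ 1 (mod 3): since gcd(4, 3) = 1, we get a unique residue mod 12.
    Write x = 2 + 4·t and substitute into x ≡ 1 (mod 3): 4·t ≡ 1 − 2 = -1 (mod 3).
    Reduce coefficients mod 3: 1·t ≡ 2 (mod 3).
    So t ≡ 2 (mod 3).
    Then x = 2 + 4·2 = 10, valid modulo lcm(4, 3) = 12: x ≡ 10 (mod 12).
  Combine with x ≡ 2 (mod 13): since gcd(12, 13) = 1, we get a unique residue mod 156.
    Write x = 10 + 12·t and substitute into x ≡ 2 (mod 13): 12·t ≡ 2 − 10 = -8 (mod 13).
    Reduce coefficients mod 13: 12·t ≡ 5 (mod 13).
    The inverse of 12 mod 13 is 12 (since 12·12 = 144 = 11·13 + 1), so t ≡ 12·5 = 60 ≡ 8 (mod 13).
    Then x = 10 + 12·8 = 106, valid modulo lcm(12, 13) = 156: x ≡ 106 (mod 156).
Verify: 106 mod 4 = 2 ✓, 106 mod 3 = 1 ✓, 106 mod 13 = 2 ✓.

x ≡ 106 (mod 156).


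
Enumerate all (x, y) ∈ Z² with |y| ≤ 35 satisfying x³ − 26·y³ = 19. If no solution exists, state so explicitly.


The equation is x³ - 26y³ = 19. For fixed y, x³ = 26·y³ + 19, so a solution requires the RHS to be a perfect cube.
Strategy: iterate y from -35 to 35, compute RHS = 26·y³ + 19, and check whether it is a (positive or negative) perfect cube.
Check small values of y:
  y = 0: RHS = 19 is not a perfect cube.
  y = 1: RHS = 45 is not a perfect cube.
  y = -1: RHS = -7 is not a perfect cube.
  y = 2: RHS = 227 is not a perfect cube.
  y = -2: RHS = -189 is not a perfect cube.
  y = 3: RHS = 721 is not a perfect cube.
  y = -3: RHS = -683 is not a perfect cube.
Continuing the search up to |y| = 35 finds no solutions either.
No (x, y) in the scanned range satisfies the equation.

No integer solutions with |y| ≤ 35.


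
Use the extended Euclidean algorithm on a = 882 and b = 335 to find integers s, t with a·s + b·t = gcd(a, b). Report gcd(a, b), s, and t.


Euclidean algorithm on (882, 335) — divide until remainder is 0:
  882 = 2 · 335 + 212
  335 = 1 · 212 + 123
  212 = 1 · 123 + 89
  123 = 1 · 89 + 34
  89 = 2 · 34 + 21
  34 = 1 · 21 + 13
  21 = 1 · 13 + 8
  13 = 1 · 8 + 5
  8 = 1 · 5 + 3
  5 = 1 · 3 + 2
  3 = 1 · 2 + 1
  2 = 2 · 1 + 0
gcd(882, 335) = 1.
Track Bezout coefficients alongside the remainders: start with r₀ = 882 = a·1 + b·0 (s = 1, t = 0) and r₁ = 335 = a·0 + b·1 (s = 0, t = 1); each new remainder r_{k+1} = r_{k-1} − q_k·r_k inherits s_{k+1} = s_{k-1} − q_k·s_k, t_{k+1} = t_{k-1} − q_k·t_k, so r_k = a·s_k + b·t_k at every step:
  q = 2: r = 212, s = 1 − 2·0 = 1, t = 0 − 2·1 = -2  (check: 882·1 + 335·(-2) = 212)
  q = 1: r = 123, s = 0 − 1·1 = -1, t = 1 − 1·(-2) = 3  (check: 882·(-1) + 335·3 = 123)
  q = 1: r = 89, s = 1 − 1·(-1) = 2, t = -2 − 1·3 = -5  (check: 882·2 + 335·(-5) = 89)
  q = 1: r = 34, s = -1 − 1·2 = -3, t = 3 − 1·(-5) = 8  (check: 882·(-3) + 335·8 = 34)
  q = 2: r = 21, s = 2 − 2·(-3) = 8, t = -5 − 2·8 = -21  (check: 882·8 + 335·(-21) = 21)
  q = 1: r = 13, s = -3 − 1·8 = -11, t = 8 − 1·(-21) = 29  (check: 882·(-11) + 335·29 = 13)
  q = 1: r = 8, s = 8 − 1·(-11) = 19, t = -21 − 1·29 = -50  (check: 882·19 + 335·(-50) = 8)
  q = 1: r = 5, s = -11 − 1·19 = -30, t = 29 − 1·(-50) = 79  (check: 882·(-30) + 335·79 = 5)
  q = 1: r = 3, s = 19 − 1·(-30) = 49, t = -50 − 1·79 = -129  (check: 882·49 + 335·(-129) = 3)
  q = 1: r = 2, s = -30 − 1·49 = -79, t = 79 − 1·(-129) = 208  (check: 882·(-79) + 335·208 = 2)
  q = 1: r = 1, s = 49 − 1·(-79) = 128, t = -129 − 1·208 = -337  (check: 882·128 + 335·(-337) = 1)
The row with r = 1 (the gcd) gives the Bezout coefficients s = 128, t = -337.
Result: 882 · (128) + 335 · (-337) = 1.

gcd(882, 335) = 1; s = 128, t = -337 (check: 882·128 + 335·(-337) = 1).
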